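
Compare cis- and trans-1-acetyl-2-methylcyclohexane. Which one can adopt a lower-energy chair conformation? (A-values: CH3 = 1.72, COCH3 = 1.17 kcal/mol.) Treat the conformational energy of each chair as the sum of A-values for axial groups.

At 1,2 positions (parity opposite): cis → (a,e or e,a); trans → (e,e or a,a).
Best chair for cis: E = 1.17 kcal/mol; best chair for trans: E = 0.00 kcal/mol.
The trans isomer is lower by 1.17 kcal/mol.

trans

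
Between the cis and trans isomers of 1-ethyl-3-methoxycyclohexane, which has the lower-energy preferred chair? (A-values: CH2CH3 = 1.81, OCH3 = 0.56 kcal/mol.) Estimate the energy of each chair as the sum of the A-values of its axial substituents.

At 1,3 positions (parity same): cis → (e,e or a,a); trans → (a,e or e,a).
Best chair for cis: E = 0.00 kcal/mol; best chair for trans: E = 0.56 kcal/mol.
The cis isomer is lower by 0.56 kcal/mol.

cis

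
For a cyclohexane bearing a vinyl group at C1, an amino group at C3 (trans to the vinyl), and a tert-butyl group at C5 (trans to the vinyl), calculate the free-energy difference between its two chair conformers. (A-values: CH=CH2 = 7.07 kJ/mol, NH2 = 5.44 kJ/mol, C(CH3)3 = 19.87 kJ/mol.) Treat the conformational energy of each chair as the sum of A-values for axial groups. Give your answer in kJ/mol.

Chair I (vinyl axial, amino equatorial, tert-butyl equatorial): E = 7.07 kJ/mol.
Chair II (vinyl equatorial, amino axial, tert-butyl axial): E = 25.31 kJ/mol.
ΔE = 25.31 − 7.07 = 18.24 kJ/mol; chair I is more stable.

18.24 kJ/mol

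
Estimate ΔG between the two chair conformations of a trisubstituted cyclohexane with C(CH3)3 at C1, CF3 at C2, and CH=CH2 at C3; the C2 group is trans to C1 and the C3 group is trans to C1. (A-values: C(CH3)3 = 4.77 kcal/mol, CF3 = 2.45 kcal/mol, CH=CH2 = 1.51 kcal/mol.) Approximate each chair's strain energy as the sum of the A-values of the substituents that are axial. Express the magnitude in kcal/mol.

5.71 kcal/mol

Chair I (tert-butyl axial, trifluoromethyl axial, vinyl equatorial): E = 7.22 kcal/mol.
Chair II (tert-butyl equatorial, trifluoromethyl equatorial, vinyl axial): E = 1.51 kcal/mol.
ΔE = 7.22 − 1.51 = 5.71 kcal/mol; chair II is more stable.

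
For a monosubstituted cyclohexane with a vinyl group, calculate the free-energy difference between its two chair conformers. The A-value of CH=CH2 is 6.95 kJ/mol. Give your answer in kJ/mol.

6.95 kJ/mol

A monosubstituted cyclohexane has one chair with the vinyl group axial (E = A = 6.95 kJ/mol) and one with it equatorial (E = 0).
ΔE = 6.95 − 0 = 6.95 kJ/mol.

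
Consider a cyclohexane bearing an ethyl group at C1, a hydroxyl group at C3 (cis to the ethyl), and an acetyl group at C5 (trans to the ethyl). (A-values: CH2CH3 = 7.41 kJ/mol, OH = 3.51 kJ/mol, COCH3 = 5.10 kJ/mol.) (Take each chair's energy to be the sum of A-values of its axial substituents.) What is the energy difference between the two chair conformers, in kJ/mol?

Chair I (ethyl axial, hydroxyl axial, acetyl equatorial): E = 10.92 kJ/mol.
Chair II (ethyl equatorial, hydroxyl equatorial, acetyl axial): E = 5.10 kJ/mol.
ΔE = 10.92 − 5.10 = 5.82 kJ/mol; chair II is more stable.

5.82 kJ/mol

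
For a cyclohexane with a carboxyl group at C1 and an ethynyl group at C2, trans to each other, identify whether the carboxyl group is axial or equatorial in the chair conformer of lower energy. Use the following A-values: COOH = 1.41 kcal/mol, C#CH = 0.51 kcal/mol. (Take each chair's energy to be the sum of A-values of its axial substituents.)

equatorial

C1 and C2 have opposite parity, so for the trans isomer the two substituents are e,e in one chair and a,a in the other.
Chair I (carboxyl axial, ethynyl axial): E = 1.92 kcal/mol.
Chair II (carboxyl equatorial, ethynyl equatorial): E = 0.00 kcal/mol.
Chair II is the more stable (lower-energy) conformer, and in that chair the carboxyl group is equatorial.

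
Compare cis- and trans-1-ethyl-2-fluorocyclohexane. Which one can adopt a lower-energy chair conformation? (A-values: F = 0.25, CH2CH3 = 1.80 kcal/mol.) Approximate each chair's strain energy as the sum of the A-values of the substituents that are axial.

trans

At 1,2 positions (parity opposite): cis → (a,e or e,a); trans → (e,e or a,a).
Best chair for cis: E = 0.25 kcal/mol; best chair for trans: E = 0.00 kcal/mol.
The trans isomer is lower by 0.25 kcal/mol.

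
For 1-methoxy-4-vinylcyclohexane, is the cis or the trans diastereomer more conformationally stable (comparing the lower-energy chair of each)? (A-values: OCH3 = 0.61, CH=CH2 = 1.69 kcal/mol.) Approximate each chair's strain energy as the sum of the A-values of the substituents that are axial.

At 1,4 positions (parity opposite): cis → (a,e or e,a); trans → (e,e or a,a).
Best chair for cis: E = 0.61 kcal/mol; best chair for trans: E = 0.00 kcal/mol.
The trans isomer is lower by 0.61 kcal/mol.

trans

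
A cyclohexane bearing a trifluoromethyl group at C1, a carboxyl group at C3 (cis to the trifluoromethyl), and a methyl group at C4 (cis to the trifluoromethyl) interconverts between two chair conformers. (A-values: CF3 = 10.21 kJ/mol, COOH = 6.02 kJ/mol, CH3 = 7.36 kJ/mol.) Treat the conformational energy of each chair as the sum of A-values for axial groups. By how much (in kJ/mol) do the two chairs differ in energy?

Chair I (trifluoromethyl axial, carboxyl axial, methyl equatorial): E = 16.23 kJ/mol.
Chair II (trifluoromethyl equatorial, carboxyl equatorial, methyl axial): E = 7.36 kJ/mol.
ΔE = 16.23 − 7.36 = 8.87 kJ/mol; chair II is more stable.

8.87 kJ/mol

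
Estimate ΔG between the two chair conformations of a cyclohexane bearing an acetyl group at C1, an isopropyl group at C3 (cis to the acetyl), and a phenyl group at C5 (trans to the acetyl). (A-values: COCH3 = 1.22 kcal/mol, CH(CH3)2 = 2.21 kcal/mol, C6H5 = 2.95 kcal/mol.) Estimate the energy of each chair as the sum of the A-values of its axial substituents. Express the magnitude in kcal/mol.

0.48 kcal/mol

Chair I (acetyl axial, isopropyl axial, phenyl equatorial): E = 3.43 kcal/mol.
Chair II (acetyl equatorial, isopropyl equatorial, phenyl axial): E = 2.95 kcal/mol.
ΔE = 3.43 − 2.95 = 0.48 kcal/mol; chair II is more stable.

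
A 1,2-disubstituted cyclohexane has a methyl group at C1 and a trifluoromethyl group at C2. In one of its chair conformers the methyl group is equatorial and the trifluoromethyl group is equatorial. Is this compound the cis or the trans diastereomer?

C1 and C2 have opposite parity, so their axial bonds point in opposite directions.
With opposite-parity carbons, two substituents on the same face are one axial and one equatorial; opposite faces give both axial or both equatorial.
Here the groups are equatorial/equatorial → opposite face → trans.

trans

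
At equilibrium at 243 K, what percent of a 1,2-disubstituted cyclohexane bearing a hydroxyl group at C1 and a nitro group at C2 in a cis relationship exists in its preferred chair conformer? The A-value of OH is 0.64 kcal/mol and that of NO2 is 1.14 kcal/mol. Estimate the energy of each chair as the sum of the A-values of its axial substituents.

73.8%

C1 and C2 have opposite parity, so for the cis isomer the two substituents are one axial and one equatorial in each chair.
Chair I (hydroxyl axial, nitro equatorial): E = 0.64 kcal/mol; chair II (hydroxyl equatorial, nitro axial): E = 1.14 kcal/mol.
ΔG = 0.50 kcal/mol between the two chairs.
K = exp(ΔG/RT) with R = 1.987×10⁻³ kcal mol⁻¹ K⁻¹ and T = 243 K gives K ≈ 2.82.
Fraction in the lower-energy chair = K/(K+1) = 73.8%.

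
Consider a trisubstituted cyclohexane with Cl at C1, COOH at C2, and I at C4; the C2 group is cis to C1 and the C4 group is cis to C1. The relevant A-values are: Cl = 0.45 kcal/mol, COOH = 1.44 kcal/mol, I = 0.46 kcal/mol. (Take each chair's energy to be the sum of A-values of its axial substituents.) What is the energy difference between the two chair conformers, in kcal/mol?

Chair I (chloro axial, carboxyl equatorial, iodo equatorial): E = 0.45 kcal/mol.
Chair II (chloro equatorial, carboxyl axial, iodo axial): E = 1.90 kcal/mol.
ΔE = 1.90 − 0.45 = 1.45 kcal/mol; chair I is more stable.

1.45 kcal/mol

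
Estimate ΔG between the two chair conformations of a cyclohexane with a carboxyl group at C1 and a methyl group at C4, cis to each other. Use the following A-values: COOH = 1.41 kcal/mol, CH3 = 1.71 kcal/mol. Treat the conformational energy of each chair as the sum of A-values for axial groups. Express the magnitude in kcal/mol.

0.30 kcal/mol

C1 and C4 have opposite parity, so for the cis isomer the two substituents are one axial and one equatorial in each chair.
Chair I (carboxyl axial, methyl equatorial): E = 1.41 kcal/mol.
Chair II (carboxyl equatorial, methyl axial): E = 1.71 kcal/mol.
ΔE = 1.71 − 1.41 = 0.30 kcal/mol; chair I is more stable.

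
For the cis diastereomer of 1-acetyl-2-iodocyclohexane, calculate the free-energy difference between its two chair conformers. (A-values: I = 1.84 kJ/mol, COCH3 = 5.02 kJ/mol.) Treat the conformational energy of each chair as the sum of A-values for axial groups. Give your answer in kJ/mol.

3.18 kJ/mol

C1 and C2 have opposite parity, so for the cis isomer the two substituents are one axial and one equatorial in each chair.
Chair I (iodo axial, acetyl equatorial): E = 1.84 kJ/mol.
Chair II (iodo equatorial, acetyl axial): E = 5.02 kJ/mol.
ΔE = 5.02 − 1.84 = 3.18 kJ/mol; chair I is more stable.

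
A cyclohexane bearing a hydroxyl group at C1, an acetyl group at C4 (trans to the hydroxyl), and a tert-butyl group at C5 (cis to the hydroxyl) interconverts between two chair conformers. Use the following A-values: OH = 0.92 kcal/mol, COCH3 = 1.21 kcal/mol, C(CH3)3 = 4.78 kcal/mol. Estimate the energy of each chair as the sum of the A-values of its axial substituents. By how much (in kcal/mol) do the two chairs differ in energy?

Chair I (hydroxyl axial, acetyl axial, tert-butyl axial): E = 6.91 kcal/mol.
Chair II (hydroxyl equatorial, acetyl equatorial, tert-butyl equatorial): E = 0.00 kcal/mol.
ΔE = 6.91 − 0.00 = 6.91 kcal/mol; chair II is more stable.

6.91 kcal/mol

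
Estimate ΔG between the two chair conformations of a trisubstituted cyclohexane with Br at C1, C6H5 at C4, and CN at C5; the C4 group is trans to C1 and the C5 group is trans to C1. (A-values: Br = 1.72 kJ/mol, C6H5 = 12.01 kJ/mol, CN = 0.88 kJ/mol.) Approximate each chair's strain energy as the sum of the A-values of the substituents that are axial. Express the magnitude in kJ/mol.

Chair I (bromo axial, phenyl axial, cyano equatorial): E = 13.73 kJ/mol.
Chair II (bromo equatorial, phenyl equatorial, cyano axial): E = 0.88 kJ/mol.
ΔE = 13.73 − 0.88 = 12.85 kJ/mol; chair II is more stable.

12.85 kJ/mol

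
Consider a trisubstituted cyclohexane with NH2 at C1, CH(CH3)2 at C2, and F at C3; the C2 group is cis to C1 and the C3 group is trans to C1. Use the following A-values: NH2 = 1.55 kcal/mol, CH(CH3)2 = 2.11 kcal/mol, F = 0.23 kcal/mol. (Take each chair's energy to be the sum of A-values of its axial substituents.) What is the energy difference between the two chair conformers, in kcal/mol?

0.79 kcal/mol

Chair I (amino axial, isopropyl equatorial, fluoro equatorial): E = 1.55 kcal/mol.
Chair II (amino equatorial, isopropyl axial, fluoro axial): E = 2.34 kcal/mol.
ΔE = 2.34 − 1.55 = 0.79 kcal/mol; chair I is more stable.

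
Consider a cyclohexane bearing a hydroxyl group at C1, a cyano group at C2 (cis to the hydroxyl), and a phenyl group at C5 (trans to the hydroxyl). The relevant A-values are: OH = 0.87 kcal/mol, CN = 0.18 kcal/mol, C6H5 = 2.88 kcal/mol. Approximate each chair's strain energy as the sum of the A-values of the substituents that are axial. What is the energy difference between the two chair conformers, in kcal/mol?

Chair I (hydroxyl axial, cyano equatorial, phenyl equatorial): E = 0.87 kcal/mol.
Chair II (hydroxyl equatorial, cyano axial, phenyl axial): E = 3.06 kcal/mol.
ΔE = 3.06 − 0.87 = 2.19 kcal/mol; chair I is more stable.

2.19 kcal/mol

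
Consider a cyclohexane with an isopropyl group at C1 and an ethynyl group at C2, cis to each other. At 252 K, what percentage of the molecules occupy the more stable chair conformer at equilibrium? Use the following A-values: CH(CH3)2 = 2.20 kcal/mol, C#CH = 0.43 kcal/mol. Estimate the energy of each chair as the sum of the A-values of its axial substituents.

C1 and C2 have opposite parity, so for the cis isomer the two substituents are one axial and one equatorial in each chair.
Chair I (isopropyl axial, ethynyl equatorial): E = 2.20 kcal/mol; chair II (isopropyl equatorial, ethynyl axial): E = 0.43 kcal/mol.
ΔG = 1.77 kcal/mol between the two chairs.
K = exp(ΔG/RT) with R = 1.987×10⁻³ kcal mol⁻¹ K⁻¹ and T = 252 K gives K ≈ 34.3.
Fraction in the lower-energy chair = K/(K+1) = 97.2%.

97.2%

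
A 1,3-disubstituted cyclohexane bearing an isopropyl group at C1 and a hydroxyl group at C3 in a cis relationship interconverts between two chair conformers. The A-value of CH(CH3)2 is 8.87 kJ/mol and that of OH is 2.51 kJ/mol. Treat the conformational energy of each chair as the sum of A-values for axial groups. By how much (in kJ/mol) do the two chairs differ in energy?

C1 and C3 have the same parity, so for the cis isomer the two substituents are e,e in one chair and a,a in the other.
Chair I (isopropyl axial, hydroxyl axial): E = 11.38 kJ/mol.
Chair II (isopropyl equatorial, hydroxyl equatorial): E = 0.00 kJ/mol.
ΔE = 11.38 − 0.00 = 11.38 kJ/mol; chair II is more stable.

11.38 kJ/mol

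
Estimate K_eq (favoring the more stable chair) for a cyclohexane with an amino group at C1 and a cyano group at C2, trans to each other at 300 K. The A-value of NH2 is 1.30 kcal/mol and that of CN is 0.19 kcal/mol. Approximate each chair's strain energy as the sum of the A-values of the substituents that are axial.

C1 and C2 have opposite parity, so for the trans isomer the two substituents are e,e in one chair and a,a in the other.
Chair I (amino axial, cyano axial): E = 1.49 kcal/mol; chair II (amino equatorial, cyano equatorial): E = 0.00 kcal/mol.
ΔG = 1.49 kcal/mol between the two chairs.
K = exp(ΔG/RT) with R = 1.987×10⁻³ kcal mol⁻¹ K⁻¹ and T = 300 K gives K ≈ 12.2.

K ≈ 12.2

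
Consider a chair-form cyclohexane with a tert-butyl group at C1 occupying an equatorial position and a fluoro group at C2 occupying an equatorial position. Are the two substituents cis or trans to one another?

trans

C1 and C2 have opposite parity, so their axial bonds point in opposite directions.
With opposite-parity carbons, two substituents on the same face are one axial and one equatorial; opposite faces give both axial or both equatorial.
Here the groups are equatorial/equatorial → opposite face → trans.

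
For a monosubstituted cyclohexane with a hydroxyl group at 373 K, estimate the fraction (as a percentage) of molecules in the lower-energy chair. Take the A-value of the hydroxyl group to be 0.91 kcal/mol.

77.3%

One chair has the hydroxyl group axial (E = 0.91 kcal/mol) and the other has it equatorial (E = 0).
ΔG = 0.91 kcal/mol between the two chairs.
K = exp(ΔG/RT) with R = 1.987×10⁻³ kcal mol⁻¹ K⁻¹ and T = 373 K gives K ≈ 3.41.
Fraction in the lower-energy chair = K/(K+1) = 77.3%.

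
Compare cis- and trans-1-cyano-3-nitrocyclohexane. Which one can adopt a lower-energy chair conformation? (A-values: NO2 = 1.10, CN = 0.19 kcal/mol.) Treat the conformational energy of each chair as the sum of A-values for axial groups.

cis

At 1,3 positions (parity same): cis → (e,e or a,a); trans → (a,e or e,a).
Best chair for cis: E = 0.00 kcal/mol; best chair for trans: E = 0.19 kcal/mol.
The cis isomer is lower by 0.19 kcal/mol.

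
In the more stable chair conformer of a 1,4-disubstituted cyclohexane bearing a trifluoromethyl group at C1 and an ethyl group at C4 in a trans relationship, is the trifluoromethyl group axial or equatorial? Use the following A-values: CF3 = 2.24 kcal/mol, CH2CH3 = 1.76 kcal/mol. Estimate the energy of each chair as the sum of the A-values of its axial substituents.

equatorial

C1 and C4 have opposite parity, so for the trans isomer the two substituents are e,e in one chair and a,a in the other.
Chair I (trifluoromethyl axial, ethyl axial): E = 4.00 kcal/mol.
Chair II (trifluoromethyl equatorial, ethyl equatorial): E = 0.00 kcal/mol.
Chair II is the more stable (lower-energy) conformer, and in that chair the trifluoromethyl group is equatorial.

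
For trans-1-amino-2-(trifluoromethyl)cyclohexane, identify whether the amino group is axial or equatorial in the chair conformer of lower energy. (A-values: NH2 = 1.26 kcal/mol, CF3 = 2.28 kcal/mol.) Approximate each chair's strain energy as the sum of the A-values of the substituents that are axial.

C1 and C2 have opposite parity, so for the trans isomer the two substituents are e,e in one chair and a,a in the other.
Chair I (amino axial, trifluoromethyl axial): E = 3.54 kcal/mol.
Chair II (amino equatorial, trifluoromethyl equatorial): E = 0.00 kcal/mol.
Chair II is the more stable (lower-energy) conformer, and in that chair the amino group is equatorial.

equatorial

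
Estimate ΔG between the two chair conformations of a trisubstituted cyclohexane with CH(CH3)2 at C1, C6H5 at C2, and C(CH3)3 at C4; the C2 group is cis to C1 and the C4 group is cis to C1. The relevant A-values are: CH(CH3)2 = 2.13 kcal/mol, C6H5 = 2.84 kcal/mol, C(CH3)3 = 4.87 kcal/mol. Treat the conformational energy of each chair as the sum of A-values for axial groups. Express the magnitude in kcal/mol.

Chair I (isopropyl axial, phenyl equatorial, tert-butyl equatorial): E = 2.13 kcal/mol.
Chair II (isopropyl equatorial, phenyl axial, tert-butyl axial): E = 7.71 kcal/mol.
ΔE = 7.71 − 2.13 = 5.58 kcal/mol; chair I is more stable.

5.58 kcal/mol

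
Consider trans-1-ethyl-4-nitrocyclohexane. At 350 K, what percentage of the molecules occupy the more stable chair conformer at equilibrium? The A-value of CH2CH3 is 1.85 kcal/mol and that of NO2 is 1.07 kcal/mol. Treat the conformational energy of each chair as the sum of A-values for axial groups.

98.5%

C1 and C4 have opposite parity, so for the trans isomer the two substituents are e,e in one chair and a,a in the other.
Chair I (ethyl axial, nitro axial): E = 2.92 kcal/mol; chair II (ethyl equatorial, nitro equatorial): E = 0.00 kcal/mol.
ΔG = 2.92 kcal/mol between the two chairs.
K = exp(ΔG/RT) with R = 1.987×10⁻³ kcal mol⁻¹ K⁻¹ and T = 350 K gives K ≈ 66.6.
Fraction in the lower-energy chair = K/(K+1) = 98.5%.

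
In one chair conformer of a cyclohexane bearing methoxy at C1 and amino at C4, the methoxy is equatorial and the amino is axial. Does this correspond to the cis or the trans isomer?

C1 and C4 have opposite parity, so their axial bonds point in opposite directions.
With opposite-parity carbons, two substituents on the same face are one axial and one equatorial; opposite faces give both axial or both equatorial.
Here the groups are equatorial/axial → same face → cis.

cis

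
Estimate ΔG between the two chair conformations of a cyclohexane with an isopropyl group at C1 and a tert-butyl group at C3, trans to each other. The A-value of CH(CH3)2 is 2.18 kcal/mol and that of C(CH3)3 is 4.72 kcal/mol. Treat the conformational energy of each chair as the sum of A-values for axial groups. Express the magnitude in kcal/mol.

C1 and C3 have the same parity, so for the trans isomer the two substituents are one axial and one equatorial in each chair.
Chair I (isopropyl axial, tert-butyl equatorial): E = 2.18 kcal/mol.
Chair II (isopropyl equatorial, tert-butyl axial): E = 4.72 kcal/mol.
ΔE = 4.72 − 2.18 = 2.54 kcal/mol; chair I is more stable.

2.54 kcal/mol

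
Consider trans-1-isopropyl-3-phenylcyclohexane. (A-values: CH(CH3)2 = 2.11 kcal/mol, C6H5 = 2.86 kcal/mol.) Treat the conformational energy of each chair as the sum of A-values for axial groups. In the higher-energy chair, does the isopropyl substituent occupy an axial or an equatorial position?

equatorial

C1 and C3 have the same parity, so for the trans isomer the two substituents are one axial and one equatorial in each chair.
Chair I (isopropyl axial, phenyl equatorial): E = 2.11 kcal/mol.
Chair II (isopropyl equatorial, phenyl axial): E = 2.86 kcal/mol.
Chair II is the less stable (higher-energy) conformer, and in that chair the isopropyl group is equatorial.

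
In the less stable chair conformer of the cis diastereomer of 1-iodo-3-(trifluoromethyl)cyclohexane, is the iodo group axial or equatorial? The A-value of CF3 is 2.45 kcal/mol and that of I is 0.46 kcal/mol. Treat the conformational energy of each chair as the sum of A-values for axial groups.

axial

C1 and C3 have the same parity, so for the cis isomer the two substituents are e,e in one chair and a,a in the other.
Chair I (trifluoromethyl axial, iodo axial): E = 2.91 kcal/mol.
Chair II (trifluoromethyl equatorial, iodo equatorial): E = 0.00 kcal/mol.
Chair I is the less stable (higher-energy) conformer, and in that chair the iodo group is axial.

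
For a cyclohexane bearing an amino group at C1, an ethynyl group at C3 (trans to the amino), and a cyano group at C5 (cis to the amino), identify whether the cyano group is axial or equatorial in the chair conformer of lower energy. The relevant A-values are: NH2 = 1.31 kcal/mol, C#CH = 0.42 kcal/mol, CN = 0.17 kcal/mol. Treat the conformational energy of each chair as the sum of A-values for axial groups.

equatorial

Chair I (amino axial, ethynyl equatorial, cyano axial): E = 1.48 kcal/mol.
Chair II (amino equatorial, ethynyl axial, cyano equatorial): E = 0.42 kcal/mol.
Chair II is the more stable (lower-energy) conformer, and in that chair the cyano group is equatorial.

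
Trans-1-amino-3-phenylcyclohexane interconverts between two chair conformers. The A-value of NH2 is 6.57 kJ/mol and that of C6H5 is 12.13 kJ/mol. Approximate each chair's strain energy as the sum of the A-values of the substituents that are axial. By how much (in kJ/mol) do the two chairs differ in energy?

5.56 kJ/mol

C1 and C3 have the same parity, so for the trans isomer the two substituents are one axial and one equatorial in each chair.
Chair I (amino axial, phenyl equatorial): E = 6.57 kJ/mol.
Chair II (amino equatorial, phenyl axial): E = 12.13 kJ/mol.
ΔE = 12.13 − 6.57 = 5.56 kJ/mol; chair I is more stable.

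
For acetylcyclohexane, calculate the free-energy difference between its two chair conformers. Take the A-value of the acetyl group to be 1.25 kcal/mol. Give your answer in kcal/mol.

1.25 kcal/mol

A monosubstituted cyclohexane has one chair with the acetyl group axial (E = A = 1.25 kcal/mol) and one with it equatorial (E = 0).
ΔE = 1.25 − 0 = 1.25 kcal/mol.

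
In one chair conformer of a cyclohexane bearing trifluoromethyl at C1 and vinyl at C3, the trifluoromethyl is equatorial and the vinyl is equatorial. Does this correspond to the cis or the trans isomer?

C1 and C3 have the same parity, so their axial bonds point in the same direction.
With same-parity carbons, two substituents on the same face are both axial or both equatorial; opposite faces give one of each.
Here the groups are equatorial/equatorial → same face → cis.

cis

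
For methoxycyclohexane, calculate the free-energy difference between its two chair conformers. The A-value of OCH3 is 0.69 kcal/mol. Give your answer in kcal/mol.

0.69 kcal/mol

A monosubstituted cyclohexane has one chair with the methoxy group axial (E = A = 0.69 kcal/mol) and one with it equatorial (E = 0).
ΔE = 0.69 − 0 = 0.69 kcal/mol.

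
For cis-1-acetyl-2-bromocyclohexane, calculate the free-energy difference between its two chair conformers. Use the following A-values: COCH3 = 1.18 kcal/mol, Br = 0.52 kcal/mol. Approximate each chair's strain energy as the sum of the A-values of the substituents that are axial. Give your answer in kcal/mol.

0.66 kcal/mol

C1 and C2 have opposite parity, so for the cis isomer the two substituents are one axial and one equatorial in each chair.
Chair I (acetyl axial, bromo equatorial): E = 1.18 kcal/mol.
Chair II (acetyl equatorial, bromo axial): E = 0.52 kcal/mol.
ΔE = 1.18 − 0.52 = 0.66 kcal/mol; chair II is more stable.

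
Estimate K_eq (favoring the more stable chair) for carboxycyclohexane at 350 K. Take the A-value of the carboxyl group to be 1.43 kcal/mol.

One chair has the carboxyl group axial (E = 1.43 kcal/mol) and the other has it equatorial (E = 0).
ΔG = 1.43 kcal/mol between the two chairs.
K = exp(ΔG/RT) with R = 1.987×10⁻³ kcal mol⁻¹ K⁻¹ and T = 350 K gives K ≈ 7.82.

K ≈ 7.82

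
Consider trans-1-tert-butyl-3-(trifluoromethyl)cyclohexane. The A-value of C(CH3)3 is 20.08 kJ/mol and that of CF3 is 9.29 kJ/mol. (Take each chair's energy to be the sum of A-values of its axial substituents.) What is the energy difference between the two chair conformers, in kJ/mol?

C1 and C3 have the same parity, so for the trans isomer the two substituents are one axial and one equatorial in each chair.
Chair I (tert-butyl axial, trifluoromethyl equatorial): E = 20.08 kJ/mol.
Chair II (tert-butyl equatorial, trifluoromethyl axial): E = 9.29 kJ/mol.
ΔE = 20.08 − 9.29 = 10.79 kJ/mol; chair II is more stable.

10.79 kJ/mol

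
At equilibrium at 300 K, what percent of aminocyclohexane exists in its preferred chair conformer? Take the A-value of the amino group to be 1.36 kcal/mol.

One chair has the amino group axial (E = 1.36 kcal/mol) and the other has it equatorial (E = 0).
ΔG = 1.36 kcal/mol between the two chairs.
K = exp(ΔG/RT) with R = 1.987×10⁻³ kcal mol⁻¹ K⁻¹ and T = 300 K gives K ≈ 9.79.
Fraction in the lower-energy chair = K/(K+1) = 90.7%.

90.7%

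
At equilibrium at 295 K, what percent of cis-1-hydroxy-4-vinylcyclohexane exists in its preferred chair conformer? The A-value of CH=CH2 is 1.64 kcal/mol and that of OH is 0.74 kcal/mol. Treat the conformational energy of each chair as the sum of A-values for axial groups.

82.3%

C1 and C4 have opposite parity, so for the cis isomer the two substituents are one axial and one equatorial in each chair.
Chair I (vinyl axial, hydroxyl equatorial): E = 1.64 kcal/mol; chair II (vinyl equatorial, hydroxyl axial): E = 0.74 kcal/mol.
ΔG = 0.90 kcal/mol between the two chairs.
K = exp(ΔG/RT) with R = 1.987×10⁻³ kcal mol⁻¹ K⁻¹ and T = 295 K gives K ≈ 4.64.
Fraction in the lower-energy chair = K/(K+1) = 82.3%.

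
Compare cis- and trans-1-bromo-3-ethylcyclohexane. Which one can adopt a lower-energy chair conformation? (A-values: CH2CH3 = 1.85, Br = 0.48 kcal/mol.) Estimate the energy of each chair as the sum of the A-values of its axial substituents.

cis

At 1,3 positions (parity same): cis → (e,e or a,a); trans → (a,e or e,a).
Best chair for cis: E = 0.00 kcal/mol; best chair for trans: E = 0.48 kcal/mol.
The cis isomer is lower by 0.48 kcal/mol.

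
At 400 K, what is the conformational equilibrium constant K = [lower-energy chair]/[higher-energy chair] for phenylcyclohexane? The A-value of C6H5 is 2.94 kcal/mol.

K ≈ 40.4

One chair has the phenyl group axial (E = 2.94 kcal/mol) and the other has it equatorial (E = 0).
ΔG = 2.94 kcal/mol between the two chairs.
K = exp(ΔG/RT) with R = 1.987×10⁻³ kcal mol⁻¹ K⁻¹ and T = 400 K gives K ≈ 40.4.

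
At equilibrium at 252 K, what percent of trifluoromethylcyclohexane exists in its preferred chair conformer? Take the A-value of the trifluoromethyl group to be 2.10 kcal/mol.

98.5%

One chair has the trifluoromethyl group axial (E = 2.10 kcal/mol) and the other has it equatorial (E = 0).
ΔG = 2.10 kcal/mol between the two chairs.
K = exp(ΔG/RT) with R = 1.987×10⁻³ kcal mol⁻¹ K⁻¹ and T = 252 K gives K ≈ 66.3.
Fraction in the lower-energy chair = K/(K+1) = 98.5%.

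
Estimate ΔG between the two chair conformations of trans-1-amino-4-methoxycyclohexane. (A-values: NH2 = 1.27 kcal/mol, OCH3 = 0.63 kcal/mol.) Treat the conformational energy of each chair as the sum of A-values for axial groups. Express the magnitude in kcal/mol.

C1 and C4 have opposite parity, so for the trans isomer the two substituents are e,e in one chair and a,a in the other.
Chair I (amino axial, methoxy axial): E = 1.90 kcal/mol.
Chair II (amino equatorial, methoxy equatorial): E = 0.00 kcal/mol.
ΔE = 1.90 − 0.00 = 1.90 kcal/mol; chair II is more stable.

1.90 kcal/mol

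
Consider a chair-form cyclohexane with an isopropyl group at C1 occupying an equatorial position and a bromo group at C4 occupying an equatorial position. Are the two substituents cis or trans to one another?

C1 and C4 have opposite parity, so their axial bonds point in opposite directions.
With opposite-parity carbons, two substituents on the same face are one axial and one equatorial; opposite faces give both axial or both equatorial.
Here the groups are equatorial/equatorial → opposite face → trans.

trans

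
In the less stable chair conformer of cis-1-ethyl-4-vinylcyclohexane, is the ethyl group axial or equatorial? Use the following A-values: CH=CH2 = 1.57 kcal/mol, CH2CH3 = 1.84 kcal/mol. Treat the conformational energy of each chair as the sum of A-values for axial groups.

axial

C1 and C4 have opposite parity, so for the cis isomer the two substituents are one axial and one equatorial in each chair.
Chair I (vinyl axial, ethyl equatorial): E = 1.57 kcal/mol.
Chair II (vinyl equatorial, ethyl axial): E = 1.84 kcal/mol.
Chair II is the less stable (higher-energy) conformer, and in that chair the ethyl group is axial.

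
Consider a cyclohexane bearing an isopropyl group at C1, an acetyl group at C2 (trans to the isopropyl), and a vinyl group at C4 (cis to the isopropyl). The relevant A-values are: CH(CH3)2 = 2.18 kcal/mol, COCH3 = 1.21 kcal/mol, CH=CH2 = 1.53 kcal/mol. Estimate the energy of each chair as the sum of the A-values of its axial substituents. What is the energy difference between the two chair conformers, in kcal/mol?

Chair I (isopropyl axial, acetyl axial, vinyl equatorial): E = 3.39 kcal/mol.
Chair II (isopropyl equatorial, acetyl equatorial, vinyl axial): E = 1.53 kcal/mol.
ΔE = 3.39 − 1.53 = 1.86 kcal/mol; chair II is more stable.

1.86 kcal/mol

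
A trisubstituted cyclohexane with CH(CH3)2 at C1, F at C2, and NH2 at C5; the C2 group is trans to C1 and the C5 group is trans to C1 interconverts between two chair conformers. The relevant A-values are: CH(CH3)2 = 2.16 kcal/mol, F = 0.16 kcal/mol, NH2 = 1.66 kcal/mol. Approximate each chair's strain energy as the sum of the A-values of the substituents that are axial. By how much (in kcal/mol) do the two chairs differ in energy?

0.66 kcal/mol

Chair I (isopropyl axial, fluoro axial, amino equatorial): E = 2.32 kcal/mol.
Chair II (isopropyl equatorial, fluoro equatorial, amino axial): E = 1.66 kcal/mol.
ΔE = 2.32 − 1.66 = 0.66 kcal/mol; chair II is more stable.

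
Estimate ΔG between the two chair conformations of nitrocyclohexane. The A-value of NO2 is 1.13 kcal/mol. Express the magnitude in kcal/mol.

A monosubstituted cyclohexane has one chair with the nitro group axial (E = A = 1.13 kcal/mol) and one with it equatorial (E = 0).
ΔE = 1.13 − 0 = 1.13 kcal/mol.

1.13 kcal/mol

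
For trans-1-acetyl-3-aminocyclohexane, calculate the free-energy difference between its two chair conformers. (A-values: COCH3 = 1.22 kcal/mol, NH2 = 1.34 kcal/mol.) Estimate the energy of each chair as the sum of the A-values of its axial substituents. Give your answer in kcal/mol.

0.12 kcal/mol

C1 and C3 have the same parity, so for the trans isomer the two substituents are one axial and one equatorial in each chair.
Chair I (acetyl axial, amino equatorial): E = 1.22 kcal/mol.
Chair II (acetyl equatorial, amino axial): E = 1.34 kcal/mol.
ΔE = 1.34 − 1.22 = 0.12 kcal/mol; chair I is more stable.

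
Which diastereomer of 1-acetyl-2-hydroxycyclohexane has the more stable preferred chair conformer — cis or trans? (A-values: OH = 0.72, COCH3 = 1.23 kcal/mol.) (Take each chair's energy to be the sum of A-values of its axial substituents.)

trans

At 1,2 positions (parity opposite): cis → (a,e or e,a); trans → (e,e or a,a).
Best chair for cis: E = 0.72 kcal/mol; best chair for trans: E = 0.00 kcal/mol.
The trans isomer is lower by 0.72 kcal/mol.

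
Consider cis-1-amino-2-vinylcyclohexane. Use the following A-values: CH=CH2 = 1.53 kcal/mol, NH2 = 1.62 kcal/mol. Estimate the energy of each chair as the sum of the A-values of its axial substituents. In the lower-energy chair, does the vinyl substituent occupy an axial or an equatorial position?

axial

C1 and C2 have opposite parity, so for the cis isomer the two substituents are one axial and one equatorial in each chair.
Chair I (vinyl axial, amino equatorial): E = 1.53 kcal/mol.
Chair II (vinyl equatorial, amino axial): E = 1.62 kcal/mol.
Chair I is the more stable (lower-energy) conformer, and in that chair the vinyl group is axial.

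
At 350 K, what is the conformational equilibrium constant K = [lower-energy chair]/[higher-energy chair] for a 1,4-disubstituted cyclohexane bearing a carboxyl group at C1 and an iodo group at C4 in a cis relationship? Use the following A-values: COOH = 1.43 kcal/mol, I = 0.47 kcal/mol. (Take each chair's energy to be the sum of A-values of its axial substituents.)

C1 and C4 have opposite parity, so for the cis isomer the two substituents are one axial and one equatorial in each chair.
Chair I (carboxyl axial, iodo equatorial): E = 1.43 kcal/mol; chair II (carboxyl equatorial, iodo axial): E = 0.47 kcal/mol.
ΔG = 0.96 kcal/mol between the two chairs.
K = exp(ΔG/RT) with R = 1.987×10⁻³ kcal mol⁻¹ K⁻¹ and T = 350 K gives K ≈ 3.98.

K ≈ 3.98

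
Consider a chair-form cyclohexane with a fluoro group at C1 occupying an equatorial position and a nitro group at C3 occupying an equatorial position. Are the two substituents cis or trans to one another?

cis

C1 and C3 have the same parity, so their axial bonds point in the same direction.
With same-parity carbons, two substituents on the same face are both axial or both equatorial; opposite faces give one of each.
Here the groups are equatorial/equatorial → same face → cis.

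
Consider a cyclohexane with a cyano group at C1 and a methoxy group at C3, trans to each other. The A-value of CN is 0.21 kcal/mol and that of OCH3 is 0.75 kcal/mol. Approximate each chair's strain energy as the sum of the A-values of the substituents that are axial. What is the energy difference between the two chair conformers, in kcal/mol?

C1 and C3 have the same parity, so for the trans isomer the two substituents are one axial and one equatorial in each chair.
Chair I (cyano axial, methoxy equatorial): E = 0.21 kcal/mol.
Chair II (cyano equatorial, methoxy axial): E = 0.75 kcal/mol.
ΔE = 0.75 − 0.21 = 0.54 kcal/mol; chair I is more stable.

0.54 kcal/mol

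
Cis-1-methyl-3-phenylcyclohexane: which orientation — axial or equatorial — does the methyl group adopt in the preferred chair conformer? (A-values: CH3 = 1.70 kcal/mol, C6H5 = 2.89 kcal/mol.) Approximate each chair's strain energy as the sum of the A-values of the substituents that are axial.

C1 and C3 have the same parity, so for the cis isomer the two substituents are e,e in one chair and a,a in the other.
Chair I (methyl axial, phenyl axial): E = 4.59 kcal/mol.
Chair II (methyl equatorial, phenyl equatorial): E = 0.00 kcal/mol.
Chair II is the more stable (lower-energy) conformer, and in that chair the methyl group is equatorial.

equatorial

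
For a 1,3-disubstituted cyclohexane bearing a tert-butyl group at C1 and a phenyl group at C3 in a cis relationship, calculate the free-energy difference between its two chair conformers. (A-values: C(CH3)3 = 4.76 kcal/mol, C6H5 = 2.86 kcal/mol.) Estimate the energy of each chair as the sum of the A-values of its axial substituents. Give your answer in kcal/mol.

7.62 kcal/mol

C1 and C3 have the same parity, so for the cis isomer the two substituents are e,e in one chair and a,a in the other.
Chair I (tert-butyl axial, phenyl axial): E = 7.62 kcal/mol.
Chair II (tert-butyl equatorial, phenyl equatorial): E = 0.00 kcal/mol.
ΔE = 7.62 − 0.00 = 7.62 kcal/mol; chair II is more stable.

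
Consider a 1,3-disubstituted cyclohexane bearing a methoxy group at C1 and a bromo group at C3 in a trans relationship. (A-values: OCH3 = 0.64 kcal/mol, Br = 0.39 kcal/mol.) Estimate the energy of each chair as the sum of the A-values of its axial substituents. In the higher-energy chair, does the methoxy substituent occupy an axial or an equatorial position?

axial

C1 and C3 have the same parity, so for the trans isomer the two substituents are one axial and one equatorial in each chair.
Chair I (methoxy axial, bromo equatorial): E = 0.64 kcal/mol.
Chair II (methoxy equatorial, bromo axial): E = 0.39 kcal/mol.
Chair I is the less stable (higher-energy) conformer, and in that chair the methoxy group is axial.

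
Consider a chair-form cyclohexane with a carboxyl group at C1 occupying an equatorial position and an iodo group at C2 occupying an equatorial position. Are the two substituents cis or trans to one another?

trans

C1 and C2 have opposite parity, so their axial bonds point in opposite directions.
With opposite-parity carbons, two substituents on the same face are one axial and one equatorial; opposite faces give both axial or both equatorial.
Here the groups are equatorial/equatorial → opposite face → trans.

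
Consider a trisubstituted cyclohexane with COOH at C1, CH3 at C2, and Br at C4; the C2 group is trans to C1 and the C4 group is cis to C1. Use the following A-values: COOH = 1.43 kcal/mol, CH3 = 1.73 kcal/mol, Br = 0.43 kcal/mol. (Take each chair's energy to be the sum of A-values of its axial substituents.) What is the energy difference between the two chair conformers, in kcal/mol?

Chair I (carboxyl axial, methyl axial, bromo equatorial): E = 3.16 kcal/mol.
Chair II (carboxyl equatorial, methyl equatorial, bromo axial): E = 0.43 kcal/mol.
ΔE = 3.16 − 0.43 = 2.73 kcal/mol; chair II is more stable.

2.73 kcal/mol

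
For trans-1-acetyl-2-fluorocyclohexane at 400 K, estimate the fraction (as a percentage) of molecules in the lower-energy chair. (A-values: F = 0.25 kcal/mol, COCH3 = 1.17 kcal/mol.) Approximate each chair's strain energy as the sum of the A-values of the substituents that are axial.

85.7%

C1 and C2 have opposite parity, so for the trans isomer the two substituents are e,e in one chair and a,a in the other.
Chair I (fluoro axial, acetyl axial): E = 1.42 kcal/mol; chair II (fluoro equatorial, acetyl equatorial): E = 0.00 kcal/mol.
ΔG = 1.42 kcal/mol between the two chairs.
K = exp(ΔG/RT) with R = 1.987×10⁻³ kcal mol⁻¹ K⁻¹ and T = 400 K gives K ≈ 5.97.
Fraction in the lower-energy chair = K/(K+1) = 85.7%.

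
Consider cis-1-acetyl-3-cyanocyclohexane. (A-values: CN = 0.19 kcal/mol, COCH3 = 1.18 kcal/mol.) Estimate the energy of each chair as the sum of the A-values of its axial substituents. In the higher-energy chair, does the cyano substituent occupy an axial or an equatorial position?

C1 and C3 have the same parity, so for the cis isomer the two substituents are e,e in one chair and a,a in the other.
Chair I (cyano axial, acetyl axial): E = 1.37 kcal/mol.
Chair II (cyano equatorial, acetyl equatorial): E = 0.00 kcal/mol.
Chair I is the less stable (higher-energy) conformer, and in that chair the cyano group is axial.

axial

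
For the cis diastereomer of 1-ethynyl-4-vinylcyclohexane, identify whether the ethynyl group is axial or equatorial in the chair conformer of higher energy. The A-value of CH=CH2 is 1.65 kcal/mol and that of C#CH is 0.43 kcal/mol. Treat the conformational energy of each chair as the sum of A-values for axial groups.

C1 and C4 have opposite parity, so for the cis isomer the two substituents are one axial and one equatorial in each chair.
Chair I (vinyl axial, ethynyl equatorial): E = 1.65 kcal/mol.
Chair II (vinyl equatorial, ethynyl axial): E = 0.43 kcal/mol.
Chair I is the less stable (higher-energy) conformer, and in that chair the ethynyl group is equatorial.

equatorial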